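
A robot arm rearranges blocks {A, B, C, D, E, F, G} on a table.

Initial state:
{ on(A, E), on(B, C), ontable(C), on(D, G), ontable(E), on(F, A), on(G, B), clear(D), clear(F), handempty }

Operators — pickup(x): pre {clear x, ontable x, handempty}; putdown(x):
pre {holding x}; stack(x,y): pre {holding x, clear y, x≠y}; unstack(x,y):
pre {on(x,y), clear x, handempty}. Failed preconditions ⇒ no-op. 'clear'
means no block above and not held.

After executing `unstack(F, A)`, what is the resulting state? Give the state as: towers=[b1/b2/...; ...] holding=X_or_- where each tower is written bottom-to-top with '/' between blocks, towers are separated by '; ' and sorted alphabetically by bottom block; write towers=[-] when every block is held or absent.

towers=[C/B/G/D; E/A] holding=F

before: towers=[C/B/G/D; E/A/F] holding=-
pre[unstack(F, A)]: on(F,A) yes, clear(F) yes, handempty yes
all met → apply unstack(F, A)
after:  towers=[C/B/G/D; E/A] holding=F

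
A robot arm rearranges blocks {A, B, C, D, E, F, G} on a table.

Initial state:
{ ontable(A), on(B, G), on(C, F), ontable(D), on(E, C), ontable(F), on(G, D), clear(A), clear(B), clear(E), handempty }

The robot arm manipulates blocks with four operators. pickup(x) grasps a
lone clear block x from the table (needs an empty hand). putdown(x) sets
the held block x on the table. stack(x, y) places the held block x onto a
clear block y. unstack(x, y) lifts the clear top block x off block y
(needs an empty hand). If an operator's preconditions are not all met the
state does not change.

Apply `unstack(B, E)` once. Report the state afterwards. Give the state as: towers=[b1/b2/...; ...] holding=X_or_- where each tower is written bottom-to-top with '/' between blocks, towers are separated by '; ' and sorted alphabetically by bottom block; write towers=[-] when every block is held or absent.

before: towers=[A; D/G/B; F/C/E] holding=-
pre[unstack(B, E)]: on(B,E) fail, clear(B) ok, handempty ok
on(B,E) unmet → unstack(B, E) is a no-op
after:  towers=[A; D/G/B; F/C/E] holding=-

towers=[A; D/G/B; F/C/E] holding=-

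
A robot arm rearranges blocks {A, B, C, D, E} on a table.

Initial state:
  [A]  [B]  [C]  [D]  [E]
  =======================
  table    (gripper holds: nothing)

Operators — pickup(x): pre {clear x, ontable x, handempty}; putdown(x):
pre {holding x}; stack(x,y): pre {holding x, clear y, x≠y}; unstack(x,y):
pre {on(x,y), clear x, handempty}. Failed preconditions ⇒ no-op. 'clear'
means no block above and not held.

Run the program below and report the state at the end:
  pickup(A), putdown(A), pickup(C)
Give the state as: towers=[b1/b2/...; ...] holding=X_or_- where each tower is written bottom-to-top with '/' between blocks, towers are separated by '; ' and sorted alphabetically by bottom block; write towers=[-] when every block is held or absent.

step 1 (pickup(A)): towers=[B; C; D; E] holding=A
step 2 (putdown(A)): towers=[A; B; C; D; E] holding=-
step 3 (pickup(C)): towers=[A; B; D; E] holding=C

towers=[A; B; D; E] holding=C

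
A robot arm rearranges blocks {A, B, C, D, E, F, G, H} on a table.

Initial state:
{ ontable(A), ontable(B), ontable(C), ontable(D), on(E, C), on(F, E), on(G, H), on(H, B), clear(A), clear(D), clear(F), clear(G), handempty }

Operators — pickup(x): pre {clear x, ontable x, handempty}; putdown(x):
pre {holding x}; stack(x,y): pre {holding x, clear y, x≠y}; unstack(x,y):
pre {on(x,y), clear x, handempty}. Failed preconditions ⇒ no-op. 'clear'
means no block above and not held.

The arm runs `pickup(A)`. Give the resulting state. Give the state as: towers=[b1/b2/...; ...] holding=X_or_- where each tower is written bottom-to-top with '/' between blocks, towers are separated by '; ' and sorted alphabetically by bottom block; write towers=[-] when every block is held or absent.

before: towers=[A; B/H/G; C/E/F; D] holding=-
pre[pickup(A)]: clear(A) yes, ontable(A) yes, handempty yes
all met → apply pickup(A)
after:  towers=[B/H/G; C/E/F; D] holding=A

towers=[B/H/G; C/E/F; D] holding=A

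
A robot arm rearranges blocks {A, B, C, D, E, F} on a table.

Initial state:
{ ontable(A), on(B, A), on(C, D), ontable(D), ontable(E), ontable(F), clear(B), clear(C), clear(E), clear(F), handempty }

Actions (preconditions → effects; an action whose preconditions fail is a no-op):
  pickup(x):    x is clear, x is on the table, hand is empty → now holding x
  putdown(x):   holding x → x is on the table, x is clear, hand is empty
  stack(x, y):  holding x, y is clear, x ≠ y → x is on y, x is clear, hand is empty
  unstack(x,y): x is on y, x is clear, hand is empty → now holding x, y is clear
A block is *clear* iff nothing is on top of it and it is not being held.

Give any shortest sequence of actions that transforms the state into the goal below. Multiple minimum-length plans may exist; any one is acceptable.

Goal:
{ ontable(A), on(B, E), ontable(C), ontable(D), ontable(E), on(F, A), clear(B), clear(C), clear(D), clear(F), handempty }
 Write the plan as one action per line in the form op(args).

step 1 (unstack(B, A)): towers=[A; D/C; E; F] holding=B
step 2 (stack(B, E)): towers=[A; D/C; E/B; F] holding=-
step 3 (pickup(F)): towers=[A; D/C; E/B] holding=F
step 4 (stack(F, A)): towers=[A/F; D/C; E/B] holding=-
step 5 (unstack(C, D)): towers=[A/F; D; E/B] holding=C
step 6 (putdown(C)): towers=[A/F; C; D; E/B] holding=-
goal check: towers=[A/F; C; D; E/B] holding=- — reached (length 6, optimal by BFS)

unstack(B, A)
stack(B, E)
pickup(F)
stack(F, A)
unstack(C, D)
putdown(C)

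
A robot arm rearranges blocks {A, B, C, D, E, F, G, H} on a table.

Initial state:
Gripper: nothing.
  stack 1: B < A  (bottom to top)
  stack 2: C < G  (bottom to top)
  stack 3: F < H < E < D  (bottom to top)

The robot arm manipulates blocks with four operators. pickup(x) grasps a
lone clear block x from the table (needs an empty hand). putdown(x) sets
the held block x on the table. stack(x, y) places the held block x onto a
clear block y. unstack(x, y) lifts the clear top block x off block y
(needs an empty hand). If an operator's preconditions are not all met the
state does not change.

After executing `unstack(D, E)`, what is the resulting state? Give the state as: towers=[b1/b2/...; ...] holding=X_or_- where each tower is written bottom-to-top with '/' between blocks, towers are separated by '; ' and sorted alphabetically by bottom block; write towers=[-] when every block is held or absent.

before: towers=[B/A; C/G; F/H/E/D] holding=-
pre[unstack(D, E)]: on(D,E) ok, clear(D) ok, handempty ok
all met → apply unstack(D, E)
after:  towers=[B/A; C/G; F/H/E] holding=D

towers=[B/A; C/G; F/H/E] holding=D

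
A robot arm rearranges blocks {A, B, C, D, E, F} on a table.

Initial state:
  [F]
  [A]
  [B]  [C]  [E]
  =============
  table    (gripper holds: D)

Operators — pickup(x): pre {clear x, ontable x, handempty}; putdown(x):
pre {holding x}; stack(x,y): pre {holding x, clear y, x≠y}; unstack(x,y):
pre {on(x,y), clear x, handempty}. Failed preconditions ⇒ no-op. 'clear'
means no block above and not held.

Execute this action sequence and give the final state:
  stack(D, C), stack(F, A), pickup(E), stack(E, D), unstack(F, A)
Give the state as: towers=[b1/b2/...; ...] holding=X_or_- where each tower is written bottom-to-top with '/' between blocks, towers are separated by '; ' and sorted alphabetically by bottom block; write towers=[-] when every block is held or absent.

towers=[B/A; C/D/E] holding=F

step 1 (stack(D, C)): towers=[B/A/F; C/D; E] holding=-
step 2 (stack(F, A)) [no-op]: towers=[B/A/F; C/D; E] holding=-
step 3 (pickup(E)): towers=[B/A/F; C/D] holding=E
step 4 (stack(E, D)): towers=[B/A/F; C/D/E] holding=-
step 5 (unstack(F, A)): towers=[B/A; C/D/E] holding=F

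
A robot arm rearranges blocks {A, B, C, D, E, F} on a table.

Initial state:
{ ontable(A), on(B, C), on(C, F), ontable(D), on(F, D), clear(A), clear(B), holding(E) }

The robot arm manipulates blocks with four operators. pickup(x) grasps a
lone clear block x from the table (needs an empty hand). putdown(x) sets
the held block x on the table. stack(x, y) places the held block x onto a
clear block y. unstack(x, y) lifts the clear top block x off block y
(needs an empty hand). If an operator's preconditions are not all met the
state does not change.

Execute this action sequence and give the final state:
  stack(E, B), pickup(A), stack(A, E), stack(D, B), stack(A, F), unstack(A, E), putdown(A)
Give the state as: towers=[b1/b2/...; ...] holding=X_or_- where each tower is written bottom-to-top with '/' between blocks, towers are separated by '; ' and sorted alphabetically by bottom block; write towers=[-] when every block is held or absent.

step 1 (stack(E, B)): towers=[A; D/F/C/B/E] holding=-
step 2 (pickup(A)): towers=[D/F/C/B/E] holding=A
step 3 (stack(A, E)): towers=[D/F/C/B/E/A] holding=-
step 4 (stack(D, B)) [no-op]: towers=[D/F/C/B/E/A] holding=-
step 5 (stack(A, F)) [no-op]: towers=[D/F/C/B/E/A] holding=-
step 6 (unstack(A, E)): towers=[D/F/C/B/E] holding=A
step 7 (putdown(A)): towers=[A; D/F/C/B/E] holding=-

towers=[A; D/F/C/B/E] holding=-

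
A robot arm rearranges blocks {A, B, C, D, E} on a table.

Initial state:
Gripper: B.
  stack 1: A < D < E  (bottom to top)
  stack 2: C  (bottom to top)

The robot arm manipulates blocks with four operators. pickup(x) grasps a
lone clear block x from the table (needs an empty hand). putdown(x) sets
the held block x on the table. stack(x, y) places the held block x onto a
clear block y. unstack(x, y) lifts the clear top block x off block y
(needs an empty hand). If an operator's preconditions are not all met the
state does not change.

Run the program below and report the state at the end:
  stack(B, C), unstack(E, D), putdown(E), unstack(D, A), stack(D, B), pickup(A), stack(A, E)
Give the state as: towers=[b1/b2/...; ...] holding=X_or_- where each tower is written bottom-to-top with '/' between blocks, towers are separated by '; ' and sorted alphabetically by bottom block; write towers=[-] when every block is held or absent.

towers=[C/B/D; E/A] holding=-

step 1 (stack(B, C)): towers=[A/D/E; C/B] holding=-
step 2 (unstack(E, D)): towers=[A/D; C/B] holding=E
step 3 (putdown(E)): towers=[A/D; C/B; E] holding=-
step 4 (unstack(D, A)): towers=[A; C/B; E] holding=D
step 5 (stack(D, B)): towers=[A; C/B/D; E] holding=-
step 6 (pickup(A)): towers=[C/B/D; E] holding=A
step 7 (stack(A, E)): towers=[C/B/D; E/A] holding=-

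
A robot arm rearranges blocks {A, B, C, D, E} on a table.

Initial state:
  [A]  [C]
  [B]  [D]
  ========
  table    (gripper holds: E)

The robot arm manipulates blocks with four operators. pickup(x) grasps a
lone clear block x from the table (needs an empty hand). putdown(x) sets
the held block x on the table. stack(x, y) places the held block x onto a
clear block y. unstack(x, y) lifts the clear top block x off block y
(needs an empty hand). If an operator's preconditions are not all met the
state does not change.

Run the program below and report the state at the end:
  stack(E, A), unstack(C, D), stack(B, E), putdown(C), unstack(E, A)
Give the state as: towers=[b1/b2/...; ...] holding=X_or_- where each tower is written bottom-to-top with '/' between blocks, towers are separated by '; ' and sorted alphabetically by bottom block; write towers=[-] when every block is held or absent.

step 1 (stack(E, A)): towers=[B/A/E; D/C] holding=-
step 2 (unstack(C, D)): towers=[B/A/E; D] holding=C
step 3 (stack(B, E)) [no-op]: towers=[B/A/E; D] holding=C
step 4 (putdown(C)): towers=[B/A/E; C; D] holding=-
step 5 (unstack(E, A)): towers=[B/A; C; D] holding=E

towers=[B/A; C; D] holding=E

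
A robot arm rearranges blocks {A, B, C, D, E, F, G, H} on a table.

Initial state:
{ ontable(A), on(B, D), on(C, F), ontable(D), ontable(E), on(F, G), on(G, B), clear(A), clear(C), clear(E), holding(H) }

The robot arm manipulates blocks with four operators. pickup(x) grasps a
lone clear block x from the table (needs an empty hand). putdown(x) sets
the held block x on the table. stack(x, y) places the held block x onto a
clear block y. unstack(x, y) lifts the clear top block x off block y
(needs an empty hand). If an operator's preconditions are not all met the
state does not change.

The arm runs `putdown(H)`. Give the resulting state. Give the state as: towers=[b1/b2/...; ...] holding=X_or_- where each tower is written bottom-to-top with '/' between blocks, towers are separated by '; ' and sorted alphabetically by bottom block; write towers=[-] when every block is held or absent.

before: towers=[A; D/B/G/F/C; E] holding=H
pre[putdown(H)]: holding(H) yes
all met → apply putdown(H)
after:  towers=[A; D/B/G/F/C; E; H] holding=-

towers=[A; D/B/G/F/C; E; H] holding=-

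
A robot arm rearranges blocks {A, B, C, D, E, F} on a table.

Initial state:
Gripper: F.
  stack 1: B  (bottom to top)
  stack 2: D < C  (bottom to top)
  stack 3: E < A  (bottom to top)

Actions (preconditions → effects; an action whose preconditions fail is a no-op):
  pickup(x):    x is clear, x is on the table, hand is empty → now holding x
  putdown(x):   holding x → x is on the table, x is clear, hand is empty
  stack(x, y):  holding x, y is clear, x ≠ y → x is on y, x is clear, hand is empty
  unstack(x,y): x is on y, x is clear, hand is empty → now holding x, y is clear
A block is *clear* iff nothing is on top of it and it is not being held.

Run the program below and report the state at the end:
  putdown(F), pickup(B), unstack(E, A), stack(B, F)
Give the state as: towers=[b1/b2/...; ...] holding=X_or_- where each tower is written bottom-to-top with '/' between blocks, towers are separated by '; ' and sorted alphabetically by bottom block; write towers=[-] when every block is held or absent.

step 1 (putdown(F)): towers=[B; D/C; E/A; F] holding=-
step 2 (pickup(B)): towers=[D/C; E/A; F] holding=B
step 3 (unstack(E, A)) [no-op]: towers=[D/C; E/A; F] holding=B
step 4 (stack(B, F)): towers=[D/C; E/A; F/B] holding=-

towers=[D/C; E/A; F/B] holding=-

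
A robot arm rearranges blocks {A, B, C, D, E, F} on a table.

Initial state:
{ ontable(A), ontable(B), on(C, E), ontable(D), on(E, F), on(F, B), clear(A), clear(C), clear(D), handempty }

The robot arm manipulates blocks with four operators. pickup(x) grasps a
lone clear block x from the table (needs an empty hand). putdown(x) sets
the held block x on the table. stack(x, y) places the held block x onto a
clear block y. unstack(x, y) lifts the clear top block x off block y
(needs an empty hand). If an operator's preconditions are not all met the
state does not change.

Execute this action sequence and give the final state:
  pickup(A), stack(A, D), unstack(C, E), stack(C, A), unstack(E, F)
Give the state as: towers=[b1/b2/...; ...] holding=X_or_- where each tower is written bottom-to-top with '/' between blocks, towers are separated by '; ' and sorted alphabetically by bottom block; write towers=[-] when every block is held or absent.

towers=[B/F; D/A/C] holding=E

step 1 (pickup(A)): towers=[B/F/E/C; D] holding=A
step 2 (stack(A, D)): towers=[B/F/E/C; D/A] holding=-
step 3 (unstack(C, E)): towers=[B/F/E; D/A] holding=C
step 4 (stack(C, A)): towers=[B/F/E; D/A/C] holding=-
step 5 (unstack(E, F)): towers=[B/F; D/A/C] holding=E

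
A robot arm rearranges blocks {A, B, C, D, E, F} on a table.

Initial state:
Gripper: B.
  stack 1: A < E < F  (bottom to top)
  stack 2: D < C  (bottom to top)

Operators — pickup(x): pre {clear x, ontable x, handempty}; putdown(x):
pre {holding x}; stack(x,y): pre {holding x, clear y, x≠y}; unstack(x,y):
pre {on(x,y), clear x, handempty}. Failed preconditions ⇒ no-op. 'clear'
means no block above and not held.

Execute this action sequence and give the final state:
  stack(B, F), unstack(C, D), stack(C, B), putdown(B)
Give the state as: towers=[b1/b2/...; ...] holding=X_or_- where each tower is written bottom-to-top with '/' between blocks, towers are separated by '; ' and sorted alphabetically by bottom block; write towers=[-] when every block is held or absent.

towers=[A/E/F/B/C; D] holding=-

step 1 (stack(B, F)): towers=[A/E/F/B; D/C] holding=-
step 2 (unstack(C, D)): towers=[A/E/F/B; D] holding=C
step 3 (stack(C, B)): towers=[A/E/F/B/C; D] holding=-
step 4 (putdown(B)) [no-op]: towers=[A/E/F/B/C; D] holding=-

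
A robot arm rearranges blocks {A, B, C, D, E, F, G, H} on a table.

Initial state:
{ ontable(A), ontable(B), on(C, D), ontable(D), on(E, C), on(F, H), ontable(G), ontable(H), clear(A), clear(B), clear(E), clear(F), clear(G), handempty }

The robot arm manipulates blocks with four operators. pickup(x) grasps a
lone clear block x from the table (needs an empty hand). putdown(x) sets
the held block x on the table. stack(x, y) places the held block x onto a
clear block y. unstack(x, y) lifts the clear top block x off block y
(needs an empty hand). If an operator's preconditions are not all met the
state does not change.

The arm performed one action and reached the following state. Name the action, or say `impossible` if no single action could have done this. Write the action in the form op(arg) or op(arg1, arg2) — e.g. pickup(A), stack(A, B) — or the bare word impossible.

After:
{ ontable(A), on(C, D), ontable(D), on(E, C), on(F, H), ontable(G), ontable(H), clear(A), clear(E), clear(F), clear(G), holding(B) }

target: towers=[A; D/C/E; G; H/F] holding=B
         pickup(G) → towers=[A; B; D/C/E; H/F] holding=G
         pickup(A) → towers=[B; D/C/E; G; H/F] holding=A
     unstack(E, C) → towers=[A; B; D/C; G; H/F] holding=E
         pickup(B) → towers=[A; D/C/E; G; H/F] holding=B  ← match
     unstack(F, H) → towers=[A; B; D/C/E; G; H] holding=F

pickup(B)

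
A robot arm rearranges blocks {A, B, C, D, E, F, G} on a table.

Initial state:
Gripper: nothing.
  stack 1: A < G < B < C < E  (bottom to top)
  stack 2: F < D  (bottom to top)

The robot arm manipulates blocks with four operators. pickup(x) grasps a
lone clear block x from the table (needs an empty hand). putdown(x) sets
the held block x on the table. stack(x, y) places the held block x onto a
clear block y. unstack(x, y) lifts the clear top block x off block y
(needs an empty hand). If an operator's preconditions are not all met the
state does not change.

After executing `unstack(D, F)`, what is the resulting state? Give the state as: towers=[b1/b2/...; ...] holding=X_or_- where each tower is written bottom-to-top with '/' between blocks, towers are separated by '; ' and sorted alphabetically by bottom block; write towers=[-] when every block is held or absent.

towers=[A/G/B/C/E; F] holding=D

before: towers=[A/G/B/C/E; F/D] holding=-
pre[unstack(D, F)]: on(D,F) ✓, clear(D) ✓, handempty ✓
all met → apply unstack(D, F)
after:  towers=[A/G/B/C/E; F] holding=D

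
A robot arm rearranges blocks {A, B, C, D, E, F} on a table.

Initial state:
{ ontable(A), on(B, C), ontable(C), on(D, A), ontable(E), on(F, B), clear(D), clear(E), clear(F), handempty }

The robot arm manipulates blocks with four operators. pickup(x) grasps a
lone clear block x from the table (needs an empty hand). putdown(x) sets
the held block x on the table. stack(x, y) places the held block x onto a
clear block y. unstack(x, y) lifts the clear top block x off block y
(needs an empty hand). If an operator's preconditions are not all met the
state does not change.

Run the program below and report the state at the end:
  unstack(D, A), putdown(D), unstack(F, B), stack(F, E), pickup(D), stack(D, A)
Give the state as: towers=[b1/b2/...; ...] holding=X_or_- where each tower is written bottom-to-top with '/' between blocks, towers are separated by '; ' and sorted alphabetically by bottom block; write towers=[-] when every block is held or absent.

towers=[A/D; C/B; E/F] holding=-

step 1 (unstack(D, A)): towers=[A; C/B/F; E] holding=D
step 2 (putdown(D)): towers=[A; C/B/F; D; E] holding=-
step 3 (unstack(F, B)): towers=[A; C/B; D; E] holding=F
step 4 (stack(F, E)): towers=[A; C/B; D; E/F] holding=-
step 5 (pickup(D)): towers=[A; C/B; E/F] holding=D
step 6 (stack(D, A)): towers=[A/D; C/B; E/F] holding=-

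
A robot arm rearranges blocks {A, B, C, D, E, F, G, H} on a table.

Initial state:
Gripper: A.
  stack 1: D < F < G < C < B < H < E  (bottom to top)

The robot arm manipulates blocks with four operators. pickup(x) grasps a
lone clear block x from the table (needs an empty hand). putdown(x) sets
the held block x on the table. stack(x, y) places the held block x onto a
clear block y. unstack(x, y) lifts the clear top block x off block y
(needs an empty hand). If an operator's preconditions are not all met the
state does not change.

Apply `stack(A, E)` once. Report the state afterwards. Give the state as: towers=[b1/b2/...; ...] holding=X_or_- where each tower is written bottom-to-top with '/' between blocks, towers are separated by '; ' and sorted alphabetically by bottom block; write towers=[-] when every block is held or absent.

before: towers=[D/F/G/C/B/H/E] holding=A
pre[stack(A, E)]: holding(A) yes, clear(E) yes, A≠E yes
all met → apply stack(A, E)
after:  towers=[D/F/G/C/B/H/E/A] holding=-

towers=[D/F/G/C/B/H/E/A] holding=-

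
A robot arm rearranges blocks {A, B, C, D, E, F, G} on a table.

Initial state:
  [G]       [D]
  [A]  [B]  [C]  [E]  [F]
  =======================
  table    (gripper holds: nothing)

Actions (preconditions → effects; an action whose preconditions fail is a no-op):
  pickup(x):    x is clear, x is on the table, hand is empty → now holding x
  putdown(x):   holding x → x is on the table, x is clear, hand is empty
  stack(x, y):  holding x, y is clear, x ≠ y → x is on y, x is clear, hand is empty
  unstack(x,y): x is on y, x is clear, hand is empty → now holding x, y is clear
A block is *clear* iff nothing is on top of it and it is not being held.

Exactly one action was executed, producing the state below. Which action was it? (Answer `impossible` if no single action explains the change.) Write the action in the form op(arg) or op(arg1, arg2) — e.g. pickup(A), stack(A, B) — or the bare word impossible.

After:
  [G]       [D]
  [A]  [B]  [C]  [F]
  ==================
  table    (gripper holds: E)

pickup(E)

target: towers=[A/G; B; C/D; F] holding=E
         pickup(B) → towers=[A/G; C/D; E; F] holding=B
         pickup(F) → towers=[A/G; B; C/D; E] holding=F
     unstack(G, A) → towers=[A; B; C/D; E; F] holding=G
     unstack(D, C) → towers=[A/G; B; C; E; F] holding=D
         pickup(E) → towers=[A/G; B; C/D; F] holding=E  ← match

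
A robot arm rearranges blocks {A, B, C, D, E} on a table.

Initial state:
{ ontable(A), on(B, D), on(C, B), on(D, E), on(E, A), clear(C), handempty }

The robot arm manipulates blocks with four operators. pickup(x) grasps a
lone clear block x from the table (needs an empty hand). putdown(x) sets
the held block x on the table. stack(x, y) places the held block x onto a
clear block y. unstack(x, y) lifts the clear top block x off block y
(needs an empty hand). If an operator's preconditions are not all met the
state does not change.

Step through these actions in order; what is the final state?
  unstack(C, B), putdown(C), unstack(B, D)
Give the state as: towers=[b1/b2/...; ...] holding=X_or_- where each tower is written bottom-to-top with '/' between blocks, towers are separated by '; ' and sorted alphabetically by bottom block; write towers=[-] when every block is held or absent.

towers=[A/E/D; C] holding=B

step 1 (unstack(C, B)): towers=[A/E/D/B] holding=C
step 2 (putdown(C)): towers=[A/E/D/B; C] holding=-
step 3 (unstack(B, D)): towers=[A/E/D; C] holding=B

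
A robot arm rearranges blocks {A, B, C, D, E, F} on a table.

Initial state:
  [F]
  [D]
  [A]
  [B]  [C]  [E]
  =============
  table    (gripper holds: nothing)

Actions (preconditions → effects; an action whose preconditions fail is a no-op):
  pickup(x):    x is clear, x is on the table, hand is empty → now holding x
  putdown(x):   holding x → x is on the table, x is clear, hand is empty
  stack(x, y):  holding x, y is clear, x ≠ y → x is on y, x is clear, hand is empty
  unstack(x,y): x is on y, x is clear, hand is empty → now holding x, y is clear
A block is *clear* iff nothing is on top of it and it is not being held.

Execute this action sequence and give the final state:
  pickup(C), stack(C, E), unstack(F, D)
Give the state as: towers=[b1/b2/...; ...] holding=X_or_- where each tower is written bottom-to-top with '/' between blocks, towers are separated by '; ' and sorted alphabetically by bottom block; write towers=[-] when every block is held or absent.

towers=[B/A/D; E/C] holding=F

step 1 (pickup(C)): towers=[B/A/D/F; E] holding=C
step 2 (stack(C, E)): towers=[B/A/D/F; E/C] holding=-
step 3 (unstack(F, D)): towers=[B/A/D; E/C] holding=F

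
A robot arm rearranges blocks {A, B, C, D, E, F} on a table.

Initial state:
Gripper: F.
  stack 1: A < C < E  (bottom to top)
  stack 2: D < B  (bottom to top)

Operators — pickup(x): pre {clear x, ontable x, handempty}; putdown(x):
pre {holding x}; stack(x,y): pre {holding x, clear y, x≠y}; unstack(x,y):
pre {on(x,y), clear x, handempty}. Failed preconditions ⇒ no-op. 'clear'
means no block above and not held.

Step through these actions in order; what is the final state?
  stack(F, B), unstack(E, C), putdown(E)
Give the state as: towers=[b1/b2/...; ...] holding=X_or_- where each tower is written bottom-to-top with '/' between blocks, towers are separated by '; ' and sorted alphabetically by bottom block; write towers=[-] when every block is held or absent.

step 1 (stack(F, B)): towers=[A/C/E; D/B/F] holding=-
step 2 (unstack(E, C)): towers=[A/C; D/B/F] holding=E
step 3 (putdown(E)): towers=[A/C; D/B/F; E] holding=-

towers=[A/C; D/B/F; E] holding=-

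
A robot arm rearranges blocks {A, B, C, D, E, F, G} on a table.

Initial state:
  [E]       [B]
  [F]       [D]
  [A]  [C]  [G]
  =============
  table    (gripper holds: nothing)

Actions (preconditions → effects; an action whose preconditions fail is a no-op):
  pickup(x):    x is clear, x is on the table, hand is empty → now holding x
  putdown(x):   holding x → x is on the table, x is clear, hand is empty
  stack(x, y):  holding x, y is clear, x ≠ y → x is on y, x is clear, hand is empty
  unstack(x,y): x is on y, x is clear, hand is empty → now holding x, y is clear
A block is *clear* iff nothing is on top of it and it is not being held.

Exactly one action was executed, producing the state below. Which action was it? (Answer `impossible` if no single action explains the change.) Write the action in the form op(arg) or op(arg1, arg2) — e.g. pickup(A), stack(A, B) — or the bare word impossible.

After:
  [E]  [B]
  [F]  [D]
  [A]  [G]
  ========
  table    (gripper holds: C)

target: towers=[A/F/E; G/D/B] holding=C
     unstack(B, D) → towers=[A/F/E; C; G/D] holding=B
     unstack(E, F) → towers=[A/F; C; G/D/B] holding=E
         pickup(C) → towers=[A/F/E; G/D/B] holding=C  ← match

pickup(C)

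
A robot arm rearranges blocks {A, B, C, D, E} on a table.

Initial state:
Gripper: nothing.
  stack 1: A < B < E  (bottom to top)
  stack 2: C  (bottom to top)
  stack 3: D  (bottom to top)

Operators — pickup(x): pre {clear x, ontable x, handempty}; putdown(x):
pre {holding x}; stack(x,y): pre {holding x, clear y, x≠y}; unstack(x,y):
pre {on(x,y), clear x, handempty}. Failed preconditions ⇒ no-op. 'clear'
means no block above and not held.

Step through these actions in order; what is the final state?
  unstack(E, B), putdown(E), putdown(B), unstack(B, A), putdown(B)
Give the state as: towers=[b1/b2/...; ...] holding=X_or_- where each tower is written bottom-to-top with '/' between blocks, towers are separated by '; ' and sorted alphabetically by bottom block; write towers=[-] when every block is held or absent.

step 1 (unstack(E, B)): towers=[A/B; C; D] holding=E
step 2 (putdown(E)): towers=[A/B; C; D; E] holding=-
step 3 (putdown(B)) [no-op]: towers=[A/B; C; D; E] holding=-
step 4 (unstack(B, A)): towers=[A; C; D; E] holding=B
step 5 (putdown(B)): towers=[A; B; C; D; E] holding=-

towers=[A; B; C; D; E] holding=-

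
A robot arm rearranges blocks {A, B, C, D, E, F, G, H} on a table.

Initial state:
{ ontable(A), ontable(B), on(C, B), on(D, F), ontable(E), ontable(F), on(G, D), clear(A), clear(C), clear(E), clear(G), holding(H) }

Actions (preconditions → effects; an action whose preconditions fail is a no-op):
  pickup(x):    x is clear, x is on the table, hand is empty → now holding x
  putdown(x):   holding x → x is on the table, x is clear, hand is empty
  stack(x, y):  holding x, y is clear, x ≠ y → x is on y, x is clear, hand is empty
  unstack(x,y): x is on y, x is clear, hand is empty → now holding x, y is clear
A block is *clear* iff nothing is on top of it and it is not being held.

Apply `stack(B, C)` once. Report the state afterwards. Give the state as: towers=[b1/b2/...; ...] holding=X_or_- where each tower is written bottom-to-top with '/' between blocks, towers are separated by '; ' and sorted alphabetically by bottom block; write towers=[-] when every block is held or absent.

towers=[A; B/C; E; F/D/G] holding=H

before: towers=[A; B/C; E; F/D/G] holding=H
pre[stack(B, C)]: holding(B) no, clear(C) yes, B≠C yes
holding(B) unmet → stack(B, C) is a no-op
after:  towers=[A; B/C; E; F/D/G] holding=H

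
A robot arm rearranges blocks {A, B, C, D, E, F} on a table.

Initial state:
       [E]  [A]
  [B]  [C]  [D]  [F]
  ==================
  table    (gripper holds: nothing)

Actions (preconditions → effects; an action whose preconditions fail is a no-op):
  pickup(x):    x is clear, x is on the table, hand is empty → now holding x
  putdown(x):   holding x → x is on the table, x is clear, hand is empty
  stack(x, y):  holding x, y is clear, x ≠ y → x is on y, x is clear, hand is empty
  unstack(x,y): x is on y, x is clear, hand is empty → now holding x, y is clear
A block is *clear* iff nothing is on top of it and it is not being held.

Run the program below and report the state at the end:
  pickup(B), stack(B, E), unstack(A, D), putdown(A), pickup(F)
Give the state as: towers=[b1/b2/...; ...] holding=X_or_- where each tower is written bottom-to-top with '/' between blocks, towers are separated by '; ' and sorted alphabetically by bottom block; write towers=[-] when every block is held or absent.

step 1 (pickup(B)): towers=[C/E; D/A; F] holding=B
step 2 (stack(B, E)): towers=[C/E/B; D/A; F] holding=-
step 3 (unstack(A, D)): towers=[C/E/B; D; F] holding=A
step 4 (putdown(A)): towers=[A; C/E/B; D; F] holding=-
step 5 (pickup(F)): towers=[A; C/E/B; D] holding=F

towers=[A; C/E/B; D] holding=F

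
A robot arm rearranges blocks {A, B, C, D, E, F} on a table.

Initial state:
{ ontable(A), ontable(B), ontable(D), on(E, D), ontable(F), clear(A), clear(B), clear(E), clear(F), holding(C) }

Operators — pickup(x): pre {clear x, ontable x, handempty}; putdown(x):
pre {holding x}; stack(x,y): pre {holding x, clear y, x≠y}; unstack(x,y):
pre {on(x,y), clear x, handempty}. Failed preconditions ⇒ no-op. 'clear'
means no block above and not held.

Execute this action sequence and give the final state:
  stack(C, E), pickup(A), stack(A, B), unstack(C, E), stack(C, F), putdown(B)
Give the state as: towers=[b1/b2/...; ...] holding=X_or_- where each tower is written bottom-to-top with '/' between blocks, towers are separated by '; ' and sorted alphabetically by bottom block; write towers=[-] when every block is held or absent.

towers=[B/A; D/E; F/C] holding=-

step 1 (stack(C, E)): towers=[A; B; D/E/C; F] holding=-
step 2 (pickup(A)): towers=[B; D/E/C; F] holding=A
step 3 (stack(A, B)): towers=[B/A; D/E/C; F] holding=-
step 4 (unstack(C, E)): towers=[B/A; D/E; F] holding=C
step 5 (stack(C, F)): towers=[B/A; D/E; F/C] holding=-
step 6 (putdown(B)) [no-op]: towers=[B/A; D/E; F/C] holding=-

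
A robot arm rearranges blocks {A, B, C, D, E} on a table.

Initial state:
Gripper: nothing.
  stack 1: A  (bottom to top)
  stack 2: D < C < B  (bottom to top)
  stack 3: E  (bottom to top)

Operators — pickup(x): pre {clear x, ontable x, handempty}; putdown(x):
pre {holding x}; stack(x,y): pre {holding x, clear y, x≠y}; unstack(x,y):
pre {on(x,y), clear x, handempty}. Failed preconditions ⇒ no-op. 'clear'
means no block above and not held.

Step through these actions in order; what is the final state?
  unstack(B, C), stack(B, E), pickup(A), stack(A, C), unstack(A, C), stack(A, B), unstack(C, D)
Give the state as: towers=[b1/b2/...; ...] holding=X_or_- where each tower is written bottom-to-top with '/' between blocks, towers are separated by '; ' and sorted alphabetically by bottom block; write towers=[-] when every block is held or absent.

step 1 (unstack(B, C)): towers=[A; D/C; E] holding=B
step 2 (stack(B, E)): towers=[A; D/C; E/B] holding=-
step 3 (pickup(A)): towers=[D/C; E/B] holding=A
step 4 (stack(A, C)): towers=[D/C/A; E/B] holding=-
step 5 (unstack(A, C)): towers=[D/C; E/B] holding=A
step 6 (stack(A, B)): towers=[D/C; E/B/A] holding=-
step 7 (unstack(C, D)): towers=[D; E/B/A] holding=C

towers=[D; E/B/A] holding=C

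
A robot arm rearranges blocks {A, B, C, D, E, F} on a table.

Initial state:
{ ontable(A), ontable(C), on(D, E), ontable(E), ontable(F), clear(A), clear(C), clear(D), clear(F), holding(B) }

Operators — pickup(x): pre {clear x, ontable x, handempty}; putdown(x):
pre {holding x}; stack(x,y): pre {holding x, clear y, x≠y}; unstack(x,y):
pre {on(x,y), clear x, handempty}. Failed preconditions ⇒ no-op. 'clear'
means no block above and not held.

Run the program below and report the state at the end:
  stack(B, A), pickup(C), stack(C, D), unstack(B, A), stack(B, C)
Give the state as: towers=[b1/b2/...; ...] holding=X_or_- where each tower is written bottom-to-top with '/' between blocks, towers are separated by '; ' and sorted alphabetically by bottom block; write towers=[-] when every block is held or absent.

step 1 (stack(B, A)): towers=[A/B; C; E/D; F] holding=-
step 2 (pickup(C)): towers=[A/B; E/D; F] holding=C
step 3 (stack(C, D)): towers=[A/B; E/D/C; F] holding=-
step 4 (unstack(B, A)): towers=[A; E/D/C; F] holding=B
step 5 (stack(B, C)): towers=[A; E/D/C/B; F] holding=-

towers=[A; E/D/C/B; F] holding=-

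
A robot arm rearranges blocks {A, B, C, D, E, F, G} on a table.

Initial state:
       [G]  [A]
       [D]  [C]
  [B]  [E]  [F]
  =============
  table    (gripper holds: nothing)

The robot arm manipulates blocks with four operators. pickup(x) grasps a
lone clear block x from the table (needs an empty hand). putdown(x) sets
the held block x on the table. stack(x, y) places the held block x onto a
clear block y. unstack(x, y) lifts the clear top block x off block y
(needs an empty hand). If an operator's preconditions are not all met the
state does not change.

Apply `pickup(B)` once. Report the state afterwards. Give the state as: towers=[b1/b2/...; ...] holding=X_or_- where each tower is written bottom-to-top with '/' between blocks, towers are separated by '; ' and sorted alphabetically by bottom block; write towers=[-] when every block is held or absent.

towers=[E/D/G; F/C/A] holding=B

before: towers=[B; E/D/G; F/C/A] holding=-
pre[pickup(B)]: clear(B) ✓, ontable(B) ✓, handempty ✓
all met → apply pickup(B)
after:  towers=[E/D/G; F/C/A] holding=B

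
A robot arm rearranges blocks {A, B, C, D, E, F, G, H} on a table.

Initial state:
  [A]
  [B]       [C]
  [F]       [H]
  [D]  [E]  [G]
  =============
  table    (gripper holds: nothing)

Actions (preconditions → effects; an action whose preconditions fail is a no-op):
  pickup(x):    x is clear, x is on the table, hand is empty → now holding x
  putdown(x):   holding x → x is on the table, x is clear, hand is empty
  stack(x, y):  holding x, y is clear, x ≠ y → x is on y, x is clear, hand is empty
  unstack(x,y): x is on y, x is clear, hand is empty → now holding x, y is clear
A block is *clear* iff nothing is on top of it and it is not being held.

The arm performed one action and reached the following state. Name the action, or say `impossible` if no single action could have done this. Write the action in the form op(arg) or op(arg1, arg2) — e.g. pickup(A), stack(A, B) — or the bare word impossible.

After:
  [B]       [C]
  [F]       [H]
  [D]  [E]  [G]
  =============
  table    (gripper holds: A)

unstack(A, B)

target: towers=[D/F/B; E; G/H/C] holding=A
     unstack(A, B) → towers=[D/F/B; E; G/H/C] holding=A  ← match
         pickup(E) → towers=[D/F/B/A; G/H/C] holding=E
     unstack(C, H) → towers=[D/F/B/A; E; G/H] holding=C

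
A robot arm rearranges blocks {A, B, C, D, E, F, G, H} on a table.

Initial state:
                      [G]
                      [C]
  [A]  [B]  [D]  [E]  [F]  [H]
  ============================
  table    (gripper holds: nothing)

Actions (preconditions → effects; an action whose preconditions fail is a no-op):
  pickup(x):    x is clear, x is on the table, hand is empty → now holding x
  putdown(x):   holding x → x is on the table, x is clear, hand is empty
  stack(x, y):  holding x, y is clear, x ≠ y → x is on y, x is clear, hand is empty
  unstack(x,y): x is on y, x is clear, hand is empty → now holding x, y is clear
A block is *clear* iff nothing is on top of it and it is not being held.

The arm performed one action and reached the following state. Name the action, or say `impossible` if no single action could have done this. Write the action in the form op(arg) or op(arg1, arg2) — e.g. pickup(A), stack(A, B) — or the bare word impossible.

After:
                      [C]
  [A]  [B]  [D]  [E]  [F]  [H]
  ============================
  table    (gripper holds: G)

unstack(G, C)

target: towers=[A; B; D; E; F/C; H] holding=G
     unstack(G, C) → towers=[A; B; D; E; F/C; H] holding=G  ← match
         pickup(A) → towers=[B; D; E; F/C/G; H] holding=A
         pickup(E) → towers=[A; B; D; F/C/G; H] holding=E
         pickup(H) → towers=[A; B; D; E; F/C/G] holding=H
         pickup(B) → towers=[A; D; E; F/C/G; H] holding=B
         pickup(D) → towers=[A; B; E; F/C/G; H] holding=D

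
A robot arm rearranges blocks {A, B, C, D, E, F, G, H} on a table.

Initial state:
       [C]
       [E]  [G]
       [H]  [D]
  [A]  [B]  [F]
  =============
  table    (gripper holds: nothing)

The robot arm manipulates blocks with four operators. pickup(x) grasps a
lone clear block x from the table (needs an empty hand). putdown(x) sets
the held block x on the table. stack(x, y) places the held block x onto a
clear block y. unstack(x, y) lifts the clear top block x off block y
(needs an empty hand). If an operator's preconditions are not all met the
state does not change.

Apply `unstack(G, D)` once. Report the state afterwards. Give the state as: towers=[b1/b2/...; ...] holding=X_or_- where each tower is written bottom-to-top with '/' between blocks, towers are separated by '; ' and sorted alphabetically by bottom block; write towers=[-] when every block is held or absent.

towers=[A; B/H/E/C; F/D] holding=G

before: towers=[A; B/H/E/C; F/D/G] holding=-
pre[unstack(G, D)]: on(G,D) ok, clear(G) ok, handempty ok
all met → apply unstack(G, D)
after:  towers=[A; B/H/E/C; F/D] holding=G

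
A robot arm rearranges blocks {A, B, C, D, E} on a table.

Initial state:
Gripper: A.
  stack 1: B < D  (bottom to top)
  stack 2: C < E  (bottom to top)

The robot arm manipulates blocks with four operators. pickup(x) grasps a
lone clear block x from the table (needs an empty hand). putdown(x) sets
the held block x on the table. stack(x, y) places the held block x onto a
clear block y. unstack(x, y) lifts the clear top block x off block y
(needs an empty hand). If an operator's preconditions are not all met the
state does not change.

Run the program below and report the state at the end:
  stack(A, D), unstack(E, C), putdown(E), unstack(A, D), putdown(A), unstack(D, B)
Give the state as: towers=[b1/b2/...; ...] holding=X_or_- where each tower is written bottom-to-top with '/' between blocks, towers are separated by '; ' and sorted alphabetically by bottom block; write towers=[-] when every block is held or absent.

step 1 (stack(A, D)): towers=[B/D/A; C/E] holding=-
step 2 (unstack(E, C)): towers=[B/D/A; C] holding=E
step 3 (putdown(E)): towers=[B/D/A; C; E] holding=-
step 4 (unstack(A, D)): towers=[B/D; C; E] holding=A
step 5 (putdown(A)): towers=[A; B/D; C; E] holding=-
step 6 (unstack(D, B)): towers=[A; B; C; E] holding=D

towers=[A; B; C; E] holding=D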